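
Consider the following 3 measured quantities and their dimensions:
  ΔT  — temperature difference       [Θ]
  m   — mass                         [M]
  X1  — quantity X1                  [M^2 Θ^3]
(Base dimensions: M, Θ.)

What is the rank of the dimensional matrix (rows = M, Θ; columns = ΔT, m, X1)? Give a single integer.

2

Write exponents as rows M,Θ / cols ΔT,m,X1:
  M: [ 0  1  2]
  Θ: [ 1  0  3]
Echelon form has 2 nonzero rows (pivots: ΔT,m)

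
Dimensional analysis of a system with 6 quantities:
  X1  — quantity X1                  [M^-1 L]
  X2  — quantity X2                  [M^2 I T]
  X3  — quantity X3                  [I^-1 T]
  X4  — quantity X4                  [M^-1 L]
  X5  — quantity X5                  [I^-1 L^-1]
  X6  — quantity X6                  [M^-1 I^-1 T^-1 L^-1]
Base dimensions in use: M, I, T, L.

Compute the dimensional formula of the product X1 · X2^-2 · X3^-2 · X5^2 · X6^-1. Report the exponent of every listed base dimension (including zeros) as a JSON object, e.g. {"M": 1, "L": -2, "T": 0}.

{"M": -4, "I": -1, "T": -3, "L": 0}

Dimensional matrix (M×I×T×L by X1×X2×X3×X4×X5×X6):
  M: [-1  2  0 -1  0 -1]
  I: [ 0  1 -1  0 -1 -1]
  T: [ 0  1  1  0  0 -1]
  L: [ 1  0  0  1 -1 -1]
  [M]: (1)·-1+(-2)·2+(-2)·0+(2)·0+(-1)·-1 = -4
  [I]: (1)·0+(-2)·1+(-2)·-1+(2)·-1+(-1)·-1 = -1
  [T]: (1)·0+(-2)·1+(-2)·1+(2)·0+(-1)·-1 = -3
  [L]: (1)·1+(-2)·0+(-2)·0+(2)·-1+(-1)·-1 = 0
⇒ M^-4 I^-1 T^-3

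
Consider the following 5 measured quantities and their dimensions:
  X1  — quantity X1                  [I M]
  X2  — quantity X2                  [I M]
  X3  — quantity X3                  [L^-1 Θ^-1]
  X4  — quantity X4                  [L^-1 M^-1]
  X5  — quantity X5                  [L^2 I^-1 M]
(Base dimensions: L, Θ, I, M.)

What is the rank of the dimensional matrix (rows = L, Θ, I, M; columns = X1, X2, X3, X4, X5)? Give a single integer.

3

Exponent matrix [L,Θ,I,M] × [X1,X2,X3,X4,X5]:
  L: [ 0  0 -1 -1  2]
  Θ: [ 0  0 -1  0  0]
  I: [ 1  1  0  0 -1]
  M: [ 1  1  0 -1  1]
Row reduction gives pivot columns X1,X3,X4; rank = 3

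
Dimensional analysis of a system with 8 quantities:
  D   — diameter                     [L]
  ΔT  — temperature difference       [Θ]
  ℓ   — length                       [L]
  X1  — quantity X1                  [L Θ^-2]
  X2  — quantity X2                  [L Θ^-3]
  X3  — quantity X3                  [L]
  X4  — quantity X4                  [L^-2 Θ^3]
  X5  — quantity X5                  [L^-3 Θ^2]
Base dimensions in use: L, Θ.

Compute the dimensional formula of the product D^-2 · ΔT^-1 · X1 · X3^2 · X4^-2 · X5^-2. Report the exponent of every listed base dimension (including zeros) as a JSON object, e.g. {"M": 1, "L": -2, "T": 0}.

Exponent matrix [L,Θ] × [D,ΔT,ℓ,X1,X2,X3,X4,X5]:
  L: [ 1  0  1  1  1  1 -2 -3]
  Θ: [ 0  1  0 -2 -3  0  3  2]
  [L]: (-2)·1+(-1)·0+(1)·1+(2)·1+(-2)·-2+(-2)·-3 = 11
  [Θ]: (-2)·0+(-1)·1+(1)·-2+(2)·0+(-2)·3+(-2)·2 = -13
⇒ L^11 Θ^-13

{"L": 11, "Θ": -13}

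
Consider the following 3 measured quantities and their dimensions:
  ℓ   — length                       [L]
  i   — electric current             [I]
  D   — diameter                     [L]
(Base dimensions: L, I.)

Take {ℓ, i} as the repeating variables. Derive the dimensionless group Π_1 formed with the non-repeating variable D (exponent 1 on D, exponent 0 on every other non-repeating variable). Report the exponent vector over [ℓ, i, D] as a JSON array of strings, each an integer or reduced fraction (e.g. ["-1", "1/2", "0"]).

["-1", "0", "1"]

Exponent matrix [L,I] × [ℓ,i,D]:
  L: [ 1  0  1]
  I: [ 0  1  0]
Row reduction gives pivot columns ℓ,i; rank = 2
Repeat: ℓ,i; free: D
RREF:
  r0: [   1    0    1]
  r1: [   0    1    0]
Fix exponent of D at 1; solve each RREF row for its pivot's exponent:
  r0: exp(ℓ) + (1)·1 = 0 ⇒ exp(ℓ) = -1
  r1: exp(i) + (0)·1 = 0 ⇒ exp(i) = 0
Π_1 = ℓ^-1 · D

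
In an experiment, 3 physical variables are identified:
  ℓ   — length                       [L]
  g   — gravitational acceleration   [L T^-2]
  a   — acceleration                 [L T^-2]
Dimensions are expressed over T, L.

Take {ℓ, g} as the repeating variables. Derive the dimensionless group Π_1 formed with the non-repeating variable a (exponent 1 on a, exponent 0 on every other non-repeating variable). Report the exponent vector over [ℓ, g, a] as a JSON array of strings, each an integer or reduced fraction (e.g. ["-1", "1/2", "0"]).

["0", "-1", "1"]

Exponent matrix [T,L] × [ℓ,g,a]:
  T: [ 0 -2 -2]
  L: [ 1  1  1]
RREF → pivots at {ℓ,g} ⇒ r = 2
Repeat: ℓ,g; free: a
RREF:
  r0: [   1    0    0]
  r1: [   0    1    1]
Fix exponent of a at 1; solve each RREF row for its pivot's exponent:
  r0: exp(ℓ) + (0)·1 = 0 ⇒ exp(ℓ) = 0
  r1: exp(g) + (1)·1 = 0 ⇒ exp(g) = -1
Π_1 = g^-1 · a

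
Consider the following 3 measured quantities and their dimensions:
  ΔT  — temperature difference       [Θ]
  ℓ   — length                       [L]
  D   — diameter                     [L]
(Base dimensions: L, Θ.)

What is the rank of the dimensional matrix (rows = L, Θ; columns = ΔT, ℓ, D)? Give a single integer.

Write exponents as rows L,Θ / cols ΔT,ℓ,D:
  L: [ 0  1  1]
  Θ: [ 1  0  0]
Row reduction gives pivot columns ΔT,ℓ; rank = 2

2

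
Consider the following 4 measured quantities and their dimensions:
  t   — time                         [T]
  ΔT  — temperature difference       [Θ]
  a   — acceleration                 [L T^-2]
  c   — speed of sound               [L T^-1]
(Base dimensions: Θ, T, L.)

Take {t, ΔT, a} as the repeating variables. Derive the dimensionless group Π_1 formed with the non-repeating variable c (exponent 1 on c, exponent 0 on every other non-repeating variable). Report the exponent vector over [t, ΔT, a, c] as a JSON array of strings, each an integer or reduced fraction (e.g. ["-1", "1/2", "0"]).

["-1", "0", "-1", "1"]

Write exponents as rows Θ,T,L / cols t,ΔT,a,c:
  Θ: [ 0  1  0  0]
  T: [ 1  0 -2 -1]
  L: [ 0  0  1  1]
RREF → pivots at {t,ΔT,a} ⇒ r = 3
Pivot set = {t,ΔT,a}, free = {c}
RREF:
  r0: [   1    0    0    1]
  r1: [   0    1    0    0]
  r2: [   0    0    1    1]
Fix exponent of c at 1; solve each RREF row for its pivot's exponent:
  r0: exp(t) + (1)·1 = 0 ⇒ exp(t) = -1
  r1: exp(ΔT) + (0)·1 = 0 ⇒ exp(ΔT) = 0
  r2: exp(a) + (1)·1 = 0 ⇒ exp(a) = -1
Π_1 = t^-1 · a^-1 · c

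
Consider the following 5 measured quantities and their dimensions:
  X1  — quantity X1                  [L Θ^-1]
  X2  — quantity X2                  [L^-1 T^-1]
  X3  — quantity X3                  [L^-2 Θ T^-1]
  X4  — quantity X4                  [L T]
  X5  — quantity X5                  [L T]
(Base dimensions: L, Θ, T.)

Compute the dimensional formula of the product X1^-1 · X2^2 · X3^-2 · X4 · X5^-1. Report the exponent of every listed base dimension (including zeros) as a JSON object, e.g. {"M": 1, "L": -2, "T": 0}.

{"L": 1, "Θ": -1, "T": 0}

Exponent matrix [L,Θ,T] × [X1,X2,X3,X4,X5]:
  L: [ 1 -1 -2  1  1]
  Θ: [-1  0  1  0  0]
  T: [ 0 -1 -1  1  1]
  [L]: (-1)·1+(2)·-1+(-2)·-2+(1)·1+(-1)·1 = 1
  [Θ]: (-1)·-1+(2)·0+(-2)·1+(1)·0+(-1)·0 = -1
  [T]: (-1)·0+(2)·-1+(-2)·-1+(1)·1+(-1)·1 = 0
⇒ L Θ^-1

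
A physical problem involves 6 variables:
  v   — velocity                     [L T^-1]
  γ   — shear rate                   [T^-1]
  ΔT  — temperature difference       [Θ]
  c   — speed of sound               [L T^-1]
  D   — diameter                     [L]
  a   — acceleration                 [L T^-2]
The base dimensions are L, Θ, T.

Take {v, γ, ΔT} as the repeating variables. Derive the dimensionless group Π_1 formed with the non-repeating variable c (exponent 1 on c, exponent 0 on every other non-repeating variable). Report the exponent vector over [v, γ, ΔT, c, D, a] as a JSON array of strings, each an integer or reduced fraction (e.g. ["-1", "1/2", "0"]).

["-1", "0", "0", "1", "0", "0"]

Dimensional matrix (L×Θ×T by v×γ×ΔT×c×D×a):
  L: [ 1  0  0  1  1  1]
  Θ: [ 0  0  1  0  0  0]
  T: [-1 -1  0 -1  0 -2]
Echelon form has 3 nonzero rows (pivots: v,γ,ΔT)
Pivot set = {v,γ,ΔT}, free = {c,D,a}
RREF:
  r0: [   1    0    0    1    1    1]
  r1: [   0    1    0    0   -1    1]
  r2: [   0    0    1    0    0    0]
Fix exponent of c at 1, D at 0, a at 0; solve each RREF row for its pivot's exponent:
  r0: exp(v) + (1)·1 = 0 ⇒ exp(v) = -1
  r1: exp(γ) + (0)·1 = 0 ⇒ exp(γ) = 0
  r2: exp(ΔT) + (0)·1 = 0 ⇒ exp(ΔT) = 0
Π_1 = v^-1 · c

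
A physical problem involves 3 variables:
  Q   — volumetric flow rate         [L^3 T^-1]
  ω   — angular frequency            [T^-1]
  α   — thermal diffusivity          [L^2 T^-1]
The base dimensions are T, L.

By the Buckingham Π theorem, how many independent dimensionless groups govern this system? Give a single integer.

Dimensional matrix (T×L by Q×ω×α):
  T: [-1 -1 -1]
  L: [ 3  0  2]
RREF → pivots at {Q,ω} ⇒ r = 2
n=3, r=2 ⇒ 1 dimensionless group

1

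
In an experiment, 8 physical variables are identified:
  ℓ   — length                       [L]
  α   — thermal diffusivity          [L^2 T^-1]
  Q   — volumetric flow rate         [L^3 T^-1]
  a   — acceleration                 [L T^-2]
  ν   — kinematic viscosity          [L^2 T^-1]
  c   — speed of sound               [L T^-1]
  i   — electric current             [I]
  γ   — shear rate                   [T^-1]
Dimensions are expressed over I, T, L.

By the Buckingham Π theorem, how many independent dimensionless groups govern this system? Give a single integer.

5

Write exponents as rows I,T,L / cols ℓ,α,Q,a,ν,c,i,γ:
  I: [ 0  0  0  0  0  0  1  0]
  T: [ 0 -1 -1 -2 -1 -1  0 -1]
  L: [ 1  2  3  1  2  1  0  0]
Row reduction gives pivot columns ℓ,α,i; rank = 3
Π count = n − r = 8 − 3 = 5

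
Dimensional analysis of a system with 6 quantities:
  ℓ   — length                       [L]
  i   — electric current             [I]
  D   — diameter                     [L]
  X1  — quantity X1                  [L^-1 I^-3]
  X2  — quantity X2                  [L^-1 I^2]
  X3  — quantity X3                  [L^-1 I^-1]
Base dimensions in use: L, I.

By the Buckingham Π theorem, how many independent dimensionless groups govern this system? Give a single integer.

4

Dimensional matrix (L×I by ℓ×i×D×X1×X2×X3):
  L: [ 1  0  1 -1 -1 -1]
  I: [ 0  1  0 -3  2 -1]
Echelon form has 2 nonzero rows (pivots: ℓ,i)
n=6, r=2 ⇒ 4 dimensionless groups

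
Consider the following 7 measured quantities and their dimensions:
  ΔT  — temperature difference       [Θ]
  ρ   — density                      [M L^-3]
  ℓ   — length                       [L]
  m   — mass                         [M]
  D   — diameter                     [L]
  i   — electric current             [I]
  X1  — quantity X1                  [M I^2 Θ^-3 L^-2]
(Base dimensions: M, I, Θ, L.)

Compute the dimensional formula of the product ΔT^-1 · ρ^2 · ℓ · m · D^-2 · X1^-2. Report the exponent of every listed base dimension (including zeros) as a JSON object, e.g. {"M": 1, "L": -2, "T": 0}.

Dimensional matrix (M×I×Θ×L by ΔT×ρ×ℓ×m×D×i×X1):
  M: [ 0  1  0  1  0  0  1]
  I: [ 0  0  0  0  0  1  2]
  Θ: [ 1  0  0  0  0  0 -3]
  L: [ 0 -3  1  0  1  0 -2]
  [M]: (-1)·0+(2)·1+(1)·0+(1)·1+(-2)·0+(-2)·1 = 1
  [I]: (-1)·0+(2)·0+(1)·0+(1)·0+(-2)·0+(-2)·2 = -4
  [Θ]: (-1)·1+(2)·0+(1)·0+(1)·0+(-2)·0+(-2)·-3 = 5
  [L]: (-1)·0+(2)·-3+(1)·1+(1)·0+(-2)·1+(-2)·-2 = -3
⇒ M I^-4 Θ^5 L^-3

{"M": 1, "I": -4, "Θ": 5, "L": -3}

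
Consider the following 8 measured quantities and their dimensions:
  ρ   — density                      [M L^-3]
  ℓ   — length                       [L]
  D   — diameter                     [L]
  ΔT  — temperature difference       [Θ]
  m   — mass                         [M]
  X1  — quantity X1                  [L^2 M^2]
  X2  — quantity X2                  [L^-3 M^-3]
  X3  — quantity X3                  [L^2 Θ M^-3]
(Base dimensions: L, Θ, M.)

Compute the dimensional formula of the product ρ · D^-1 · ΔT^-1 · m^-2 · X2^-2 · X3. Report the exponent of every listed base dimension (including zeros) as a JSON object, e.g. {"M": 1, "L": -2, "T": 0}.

{"L": 4, "Θ": 0, "M": 2}

Write exponents as rows L,Θ,M / cols ρ,ℓ,D,ΔT,m,X1,X2,X3:
  L: [-3  1  1  0  0  2 -3  2]
  Θ: [ 0  0  0  1  0  0  0  1]
  M: [ 1  0  0  0  1  2 -3 -3]
  [L]: (1)·-3+(-1)·1+(-1)·0+(-2)·0+(-2)·-3+(1)·2 = 4
  [Θ]: (1)·0+(-1)·0+(-1)·1+(-2)·0+(-2)·0+(1)·1 = 0
  [M]: (1)·1+(-1)·0+(-1)·0+(-2)·1+(-2)·-3+(1)·-3 = 2
⇒ L^4 M^2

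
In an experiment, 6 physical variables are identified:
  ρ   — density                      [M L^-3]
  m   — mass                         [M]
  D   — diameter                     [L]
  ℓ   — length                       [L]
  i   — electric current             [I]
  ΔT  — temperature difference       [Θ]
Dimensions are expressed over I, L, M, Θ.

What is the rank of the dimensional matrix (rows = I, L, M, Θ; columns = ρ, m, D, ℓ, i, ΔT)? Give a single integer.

4

Dimensional matrix (I×L×M×Θ by ρ×m×D×ℓ×i×ΔT):
  I: [ 0  0  0  0  1  0]
  L: [-3  0  1  1  0  0]
  M: [ 1  1  0  0  0  0]
  Θ: [ 0  0  0  0  0  1]
Row reduction gives pivot columns ρ,m,i,ΔT; rank = 4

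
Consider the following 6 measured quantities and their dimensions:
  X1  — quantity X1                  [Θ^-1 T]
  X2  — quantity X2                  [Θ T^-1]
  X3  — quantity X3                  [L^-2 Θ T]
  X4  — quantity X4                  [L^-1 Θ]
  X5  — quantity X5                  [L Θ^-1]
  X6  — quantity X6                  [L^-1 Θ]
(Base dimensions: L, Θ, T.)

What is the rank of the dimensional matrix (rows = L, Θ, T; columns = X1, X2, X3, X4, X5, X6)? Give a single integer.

2

Dimensional matrix (L×Θ×T by X1×X2×X3×X4×X5×X6):
  L: [ 0  0 -2 -1  1 -1]
  Θ: [-1  1  1  1 -1  1]
  T: [ 1 -1  1  0  0  0]
Row reduction gives pivot columns X1,X3; rank = 2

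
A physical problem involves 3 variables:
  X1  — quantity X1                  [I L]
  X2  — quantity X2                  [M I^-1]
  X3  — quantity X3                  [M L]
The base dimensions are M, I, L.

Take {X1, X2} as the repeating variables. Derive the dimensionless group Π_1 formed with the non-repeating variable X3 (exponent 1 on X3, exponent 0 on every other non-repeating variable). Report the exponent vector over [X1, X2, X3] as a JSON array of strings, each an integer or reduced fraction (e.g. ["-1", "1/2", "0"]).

Dimensional matrix (M×I×L by X1×X2×X3):
  M: [ 0  1  1]
  I: [ 1 -1  0]
  L: [ 1  0  1]
Row reduction gives pivot columns X1,X2; rank = 2
Pivot set = {X1,X2}, free = {X3}
RREF:
  r0: [   1    0    1]
  r1: [   0    1    1]
  r2: [   0    0    0]
Fix exponent of X3 at 1; solve each RREF row for its pivot's exponent:
  r0: exp(X1) + (1)·1 = 0 ⇒ exp(X1) = -1
  r1: exp(X2) + (1)·1 = 0 ⇒ exp(X2) = -1
Π_1 = X1^-1 · X2^-1 · X3

["-1", "-1", "1"]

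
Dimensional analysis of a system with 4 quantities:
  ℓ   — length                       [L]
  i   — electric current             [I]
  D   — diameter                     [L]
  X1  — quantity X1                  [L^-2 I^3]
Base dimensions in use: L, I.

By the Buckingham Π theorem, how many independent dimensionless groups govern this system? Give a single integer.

Dimensional matrix (L×I by ℓ×i×D×X1):
  L: [ 1  0  1 -2]
  I: [ 0  1  0  3]
Echelon form has 2 nonzero rows (pivots: ℓ,i)
n=4, r=2 ⇒ 2 dimensionless groups

2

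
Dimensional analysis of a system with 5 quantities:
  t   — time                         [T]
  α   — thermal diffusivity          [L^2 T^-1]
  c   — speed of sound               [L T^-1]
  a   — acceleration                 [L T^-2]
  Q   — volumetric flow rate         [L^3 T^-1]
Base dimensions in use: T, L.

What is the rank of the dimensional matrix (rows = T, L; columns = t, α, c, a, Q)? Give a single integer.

Dimensional matrix (T×L by t×α×c×a×Q):
  T: [ 1 -1 -1 -2 -1]
  L: [ 0  2  1  1  3]
RREF → pivots at {t,α} ⇒ r = 2

2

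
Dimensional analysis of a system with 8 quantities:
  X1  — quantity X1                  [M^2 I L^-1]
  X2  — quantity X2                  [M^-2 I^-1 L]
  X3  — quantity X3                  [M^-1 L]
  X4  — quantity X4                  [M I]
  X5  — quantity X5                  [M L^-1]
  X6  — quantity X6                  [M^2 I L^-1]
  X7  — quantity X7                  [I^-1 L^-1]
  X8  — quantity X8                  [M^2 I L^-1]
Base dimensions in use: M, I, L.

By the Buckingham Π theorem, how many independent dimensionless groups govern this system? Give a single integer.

Dimensional matrix (M×I×L by X1×X2×X3×X4×X5×X6×X7×X8):
  M: [ 2 -2 -1  1  1  2  0  2]
  I: [ 1 -1  0  1  0  1 -1  1]
  L: [-1  1  1  0 -1 -1 -1 -1]
Row reduction gives pivot columns X1,X3; rank = 2
Π count = n − r = 8 − 2 = 6

6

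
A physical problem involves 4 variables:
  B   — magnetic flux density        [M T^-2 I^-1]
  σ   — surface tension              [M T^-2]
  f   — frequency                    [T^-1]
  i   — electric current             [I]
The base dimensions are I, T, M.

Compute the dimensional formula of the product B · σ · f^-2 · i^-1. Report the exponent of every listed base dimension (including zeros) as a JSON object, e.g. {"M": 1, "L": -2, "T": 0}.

Write exponents as rows I,T,M / cols B,σ,f,i:
  I: [-1  0  0  1]
  T: [-2 -2 -1  0]
  M: [ 1  1  0  0]
  [I]: (1)·-1+(1)·0+(-2)·0+(-1)·1 = -2
  [T]: (1)·-2+(1)·-2+(-2)·-1+(-1)·0 = -2
  [M]: (1)·1+(1)·1+(-2)·0+(-1)·0 = 2
⇒ I^-2 T^-2 M^2

{"I": -2, "T": -2, "M": 2}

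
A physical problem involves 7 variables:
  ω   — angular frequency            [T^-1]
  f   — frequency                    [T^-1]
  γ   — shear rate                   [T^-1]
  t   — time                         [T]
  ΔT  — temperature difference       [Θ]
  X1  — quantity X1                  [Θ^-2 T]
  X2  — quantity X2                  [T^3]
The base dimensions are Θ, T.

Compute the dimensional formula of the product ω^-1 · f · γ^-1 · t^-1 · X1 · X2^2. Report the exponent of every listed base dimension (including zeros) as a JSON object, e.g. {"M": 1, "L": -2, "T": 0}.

Write exponents as rows Θ,T / cols ω,f,γ,t,ΔT,X1,X2:
  Θ: [ 0  0  0  0  1 -2  0]
  T: [-1 -1 -1  1  0  1  3]
  [Θ]: (-1)·0+(1)·0+(-1)·0+(-1)·0+(1)·-2+(2)·0 = -2
  [T]: (-1)·-1+(1)·-1+(-1)·-1+(-1)·1+(1)·1+(2)·3 = 7
⇒ Θ^-2 T^7

{"Θ": -2, "T": 7}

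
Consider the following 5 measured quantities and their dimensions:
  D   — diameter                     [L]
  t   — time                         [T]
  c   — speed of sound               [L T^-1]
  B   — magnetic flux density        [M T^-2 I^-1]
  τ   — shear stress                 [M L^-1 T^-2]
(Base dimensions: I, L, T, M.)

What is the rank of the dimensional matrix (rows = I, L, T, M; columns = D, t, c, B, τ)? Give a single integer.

Write exponents as rows I,L,T,M / cols D,t,c,B,τ:
  I: [ 0  0  0 -1  0]
  L: [ 1  0  1  0 -1]
  T: [ 0  1 -1 -2 -2]
  M: [ 0  0  0  1  1]
Echelon form has 4 nonzero rows (pivots: D,t,B,τ)

4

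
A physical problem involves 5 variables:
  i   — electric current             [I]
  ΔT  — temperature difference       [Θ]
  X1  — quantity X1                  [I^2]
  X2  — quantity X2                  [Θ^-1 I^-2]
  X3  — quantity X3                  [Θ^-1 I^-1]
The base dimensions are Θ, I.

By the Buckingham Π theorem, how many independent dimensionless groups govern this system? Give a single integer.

3

Write exponents as rows Θ,I / cols i,ΔT,X1,X2,X3:
  Θ: [ 0  1  0 -1 -1]
  I: [ 1  0  2 -2 -1]
Echelon form has 2 nonzero rows (pivots: i,ΔT)
n=5, r=2 ⇒ 3 dimensionless groups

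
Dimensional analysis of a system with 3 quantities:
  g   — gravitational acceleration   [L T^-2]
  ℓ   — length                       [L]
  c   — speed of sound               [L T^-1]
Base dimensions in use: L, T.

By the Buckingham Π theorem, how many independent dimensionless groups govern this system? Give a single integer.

1

Exponent matrix [L,T] × [g,ℓ,c]:
  L: [ 1  1  1]
  T: [-2  0 -1]
Row reduction gives pivot columns g,ℓ; rank = 2
3 vars − rank 2 = 1 Π group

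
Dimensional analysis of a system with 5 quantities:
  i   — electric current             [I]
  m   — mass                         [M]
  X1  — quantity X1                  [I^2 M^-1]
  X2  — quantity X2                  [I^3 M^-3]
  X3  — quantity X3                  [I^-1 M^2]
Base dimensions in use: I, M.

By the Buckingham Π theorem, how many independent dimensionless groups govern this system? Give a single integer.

Write exponents as rows I,M / cols i,m,X1,X2,X3:
  I: [ 1  0  2  3 -1]
  M: [ 0  1 -1 -3  2]
Row reduction gives pivot columns i,m; rank = 2
5 vars − rank 2 = 3 Π groups

3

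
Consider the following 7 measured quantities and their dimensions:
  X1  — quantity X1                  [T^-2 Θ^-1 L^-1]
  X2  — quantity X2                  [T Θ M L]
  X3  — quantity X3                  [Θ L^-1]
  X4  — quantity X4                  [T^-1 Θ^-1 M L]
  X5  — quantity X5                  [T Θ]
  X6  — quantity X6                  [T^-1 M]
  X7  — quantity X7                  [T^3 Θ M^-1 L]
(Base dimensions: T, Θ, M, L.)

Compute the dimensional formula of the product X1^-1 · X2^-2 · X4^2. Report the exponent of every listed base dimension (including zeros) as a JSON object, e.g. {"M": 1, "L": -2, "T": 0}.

Exponent matrix [T,Θ,M,L] × [X1,X2,X3,X4,X5,X6,X7]:
  T: [-2  1  0 -1  1 -1  3]
  Θ: [-1  1  1 -1  1  0  1]
  M: [ 0  1  0  1  0  1 -1]
  L: [-1  1 -1  1  0  0  1]
  [T]: (-1)·-2+(-2)·1+(2)·-1 = -2
  [Θ]: (-1)·-1+(-2)·1+(2)·-1 = -3
  [M]: (-1)·0+(-2)·1+(2)·1 = 0
  [L]: (-1)·-1+(-2)·1+(2)·1 = 1
⇒ T^-2 Θ^-3 L

{"T": -2, "Θ": -3, "M": 0, "L": 1}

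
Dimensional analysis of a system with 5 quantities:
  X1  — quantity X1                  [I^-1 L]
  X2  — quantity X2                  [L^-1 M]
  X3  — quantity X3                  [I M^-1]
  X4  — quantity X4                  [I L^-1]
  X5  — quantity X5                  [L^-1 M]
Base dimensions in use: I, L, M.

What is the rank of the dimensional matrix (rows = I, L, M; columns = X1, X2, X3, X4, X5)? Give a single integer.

2

Exponent matrix [I,L,M] × [X1,X2,X3,X4,X5]:
  I: [-1  0  1  1  0]
  L: [ 1 -1  0 -1 -1]
  M: [ 0  1 -1  0  1]
Echelon form has 2 nonzero rows (pivots: X1,X2)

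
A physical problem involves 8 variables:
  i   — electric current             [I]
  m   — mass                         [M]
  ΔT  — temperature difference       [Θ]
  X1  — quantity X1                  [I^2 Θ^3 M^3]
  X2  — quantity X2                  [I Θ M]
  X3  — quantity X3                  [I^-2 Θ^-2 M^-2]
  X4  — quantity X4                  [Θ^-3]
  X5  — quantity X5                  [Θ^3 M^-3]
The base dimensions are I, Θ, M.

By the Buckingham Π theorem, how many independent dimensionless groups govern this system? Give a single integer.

5

Exponent matrix [I,Θ,M] × [i,m,ΔT,X1,X2,X3,X4,X5]:
  I: [ 1  0  0  2  1 -2  0  0]
  Θ: [ 0  0  1  3  1 -2 -3  3]
  M: [ 0  1  0  3  1 -2  0 -3]
Echelon form has 3 nonzero rows (pivots: i,m,ΔT)
8 vars − rank 3 = 5 Π groups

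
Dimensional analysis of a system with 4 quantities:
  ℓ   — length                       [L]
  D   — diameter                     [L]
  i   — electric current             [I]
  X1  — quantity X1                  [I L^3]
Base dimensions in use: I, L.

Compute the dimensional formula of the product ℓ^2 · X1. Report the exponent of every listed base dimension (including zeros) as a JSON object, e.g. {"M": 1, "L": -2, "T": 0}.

{"I": 1, "L": 5}

Write exponents as rows I,L / cols ℓ,D,i,X1:
  I: [ 0  0  1  1]
  L: [ 1  1  0  3]
  [I]: (2)·0+(1)·1 = 1
  [L]: (2)·1+(1)·3 = 5
⇒ I L^5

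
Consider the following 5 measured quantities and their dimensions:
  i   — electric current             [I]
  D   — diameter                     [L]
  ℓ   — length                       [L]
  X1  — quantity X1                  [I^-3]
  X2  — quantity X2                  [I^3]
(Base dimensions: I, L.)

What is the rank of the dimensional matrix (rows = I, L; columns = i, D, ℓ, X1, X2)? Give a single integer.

2

Write exponents as rows I,L / cols i,D,ℓ,X1,X2:
  I: [ 1  0  0 -3  3]
  L: [ 0  1  1  0  0]
Row reduction gives pivot columns i,D; rank = 2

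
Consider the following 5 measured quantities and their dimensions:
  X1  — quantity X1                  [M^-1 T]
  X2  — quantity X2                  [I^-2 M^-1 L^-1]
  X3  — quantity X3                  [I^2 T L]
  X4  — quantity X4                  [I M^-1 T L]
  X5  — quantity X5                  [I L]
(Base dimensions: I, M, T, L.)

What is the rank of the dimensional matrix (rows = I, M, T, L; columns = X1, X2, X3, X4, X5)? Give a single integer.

Write exponents as rows I,M,T,L / cols X1,X2,X3,X4,X5:
  I: [ 0 -2  2  1  1]
  M: [-1 -1  0 -1  0]
  T: [ 1  0  1  1  0]
  L: [ 0 -1  1  1  1]
Echelon form has 3 nonzero rows (pivots: X1,X2,X4)

3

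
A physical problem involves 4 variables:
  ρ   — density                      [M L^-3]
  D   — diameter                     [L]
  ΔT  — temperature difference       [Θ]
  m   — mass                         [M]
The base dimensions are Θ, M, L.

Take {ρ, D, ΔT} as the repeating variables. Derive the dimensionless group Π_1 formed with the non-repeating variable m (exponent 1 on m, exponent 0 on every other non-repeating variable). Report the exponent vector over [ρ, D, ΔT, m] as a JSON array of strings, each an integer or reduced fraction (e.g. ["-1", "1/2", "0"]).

Dimensional matrix (Θ×M×L by ρ×D×ΔT×m):
  Θ: [ 0  0  1  0]
  M: [ 1  0  0  1]
  L: [-3  1  0  0]
Row reduction gives pivot columns ρ,D,ΔT; rank = 3
Repeat: ρ,D,ΔT; free: m
RREF:
  r0: [   1    0    0    1]
  r1: [   0    1    0    3]
  r2: [   0    0    1    0]
Fix exponent of m at 1; solve each RREF row for its pivot's exponent:
  r0: exp(ρ) + (1)·1 = 0 ⇒ exp(ρ) = -1
  r1: exp(D) + (3)·1 = 0 ⇒ exp(D) = -3
  r2: exp(ΔT) + (0)·1 = 0 ⇒ exp(ΔT) = 0
Π_1 = ρ^-1 · D^-3 · m

["-1", "-3", "0", "1"]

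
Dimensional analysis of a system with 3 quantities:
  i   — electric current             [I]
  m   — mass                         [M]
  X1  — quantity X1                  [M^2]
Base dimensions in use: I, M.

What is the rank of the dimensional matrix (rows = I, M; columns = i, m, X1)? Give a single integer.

Write exponents as rows I,M / cols i,m,X1:
  I: [ 1  0  0]
  M: [ 0  1  2]
Row reduction gives pivot columns i,m; rank = 2

2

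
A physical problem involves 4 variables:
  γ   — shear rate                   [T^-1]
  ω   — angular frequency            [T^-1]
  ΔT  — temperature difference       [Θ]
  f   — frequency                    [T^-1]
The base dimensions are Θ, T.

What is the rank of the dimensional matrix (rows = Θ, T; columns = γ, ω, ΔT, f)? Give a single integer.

2

Dimensional matrix (Θ×T by γ×ω×ΔT×f):
  Θ: [ 0  0  1  0]
  T: [-1 -1  0 -1]
RREF → pivots at {γ,ΔT} ⇒ r = 2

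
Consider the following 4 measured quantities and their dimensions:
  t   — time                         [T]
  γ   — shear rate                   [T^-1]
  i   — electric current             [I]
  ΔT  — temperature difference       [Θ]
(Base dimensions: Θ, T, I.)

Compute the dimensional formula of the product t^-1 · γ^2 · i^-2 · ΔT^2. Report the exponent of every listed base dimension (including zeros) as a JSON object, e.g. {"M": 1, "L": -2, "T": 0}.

Exponent matrix [Θ,T,I] × [t,γ,i,ΔT]:
  Θ: [ 0  0  0  1]
  T: [ 1 -1  0  0]
  I: [ 0  0  1  0]
  [Θ]: (-1)·0+(2)·0+(-2)·0+(2)·1 = 2
  [T]: (-1)·1+(2)·-1+(-2)·0+(2)·0 = -3
  [I]: (-1)·0+(2)·0+(-2)·1+(2)·0 = -2
⇒ Θ^2 T^-3 I^-2

{"Θ": 2, "T": -3, "I": -2}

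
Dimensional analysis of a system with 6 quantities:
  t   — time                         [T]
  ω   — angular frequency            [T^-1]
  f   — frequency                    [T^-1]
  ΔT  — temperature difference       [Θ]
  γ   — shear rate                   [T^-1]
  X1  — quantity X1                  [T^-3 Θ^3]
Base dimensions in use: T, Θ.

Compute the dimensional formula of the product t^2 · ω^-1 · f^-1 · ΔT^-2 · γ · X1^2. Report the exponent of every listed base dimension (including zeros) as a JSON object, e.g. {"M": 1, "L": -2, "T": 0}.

{"T": -3, "Θ": 4}

Write exponents as rows T,Θ / cols t,ω,f,ΔT,γ,X1:
  T: [ 1 -1 -1  0 -1 -3]
  Θ: [ 0  0  0  1  0  3]
  [T]: (2)·1+(-1)·-1+(-1)·-1+(-2)·0+(1)·-1+(2)·-3 = -3
  [Θ]: (2)·0+(-1)·0+(-1)·0+(-2)·1+(1)·0+(2)·3 = 4
⇒ T^-3 Θ^4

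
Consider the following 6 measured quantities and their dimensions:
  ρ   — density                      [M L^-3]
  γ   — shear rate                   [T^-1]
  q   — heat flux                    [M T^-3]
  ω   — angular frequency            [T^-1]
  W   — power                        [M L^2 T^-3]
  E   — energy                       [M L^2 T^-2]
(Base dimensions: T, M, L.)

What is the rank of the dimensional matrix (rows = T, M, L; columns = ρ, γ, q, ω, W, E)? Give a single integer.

Exponent matrix [T,M,L] × [ρ,γ,q,ω,W,E]:
  T: [ 0 -1 -3 -1 -3 -2]
  M: [ 1  0  1  0  1  1]
  L: [-3  0  0  0  2  2]
Echelon form has 3 nonzero rows (pivots: ρ,γ,q)

3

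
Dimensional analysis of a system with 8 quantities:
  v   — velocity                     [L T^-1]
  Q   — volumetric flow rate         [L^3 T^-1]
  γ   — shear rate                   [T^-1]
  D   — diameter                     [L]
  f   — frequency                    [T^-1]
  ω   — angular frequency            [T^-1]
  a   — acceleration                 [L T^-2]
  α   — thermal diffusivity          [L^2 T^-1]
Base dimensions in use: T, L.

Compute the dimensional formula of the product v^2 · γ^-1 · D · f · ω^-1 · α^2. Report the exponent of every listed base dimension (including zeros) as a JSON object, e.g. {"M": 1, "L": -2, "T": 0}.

{"T": -3, "L": 7}

Dimensional matrix (T×L by v×Q×γ×D×f×ω×a×α):
  T: [-1 -1 -1  0 -1 -1 -2 -1]
  L: [ 1  3  0  1  0  0  1  2]
  [T]: (2)·-1+(-1)·-1+(1)·0+(1)·-1+(-1)·-1+(2)·-1 = -3
  [L]: (2)·1+(-1)·0+(1)·1+(1)·0+(-1)·0+(2)·2 = 7
⇒ T^-3 L^7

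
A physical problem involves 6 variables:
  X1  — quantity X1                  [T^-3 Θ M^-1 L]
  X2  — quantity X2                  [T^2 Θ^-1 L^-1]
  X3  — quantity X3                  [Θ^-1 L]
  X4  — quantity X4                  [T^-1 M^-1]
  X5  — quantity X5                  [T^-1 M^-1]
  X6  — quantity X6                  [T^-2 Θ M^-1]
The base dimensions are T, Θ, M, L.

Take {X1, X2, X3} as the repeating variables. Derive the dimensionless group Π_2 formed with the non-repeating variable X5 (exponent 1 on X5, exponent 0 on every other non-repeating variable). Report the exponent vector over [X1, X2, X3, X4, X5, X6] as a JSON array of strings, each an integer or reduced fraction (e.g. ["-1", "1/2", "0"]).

["-1", "-1", "0", "0", "1", "0"]

Dimensional matrix (T×Θ×M×L by X1×X2×X3×X4×X5×X6):
  T: [-3  2  0 -1 -1 -2]
  Θ: [ 1 -1 -1  0  0  1]
  M: [-1  0  0 -1 -1 -1]
  L: [ 1 -1  1  0  0  0]
Echelon form has 3 nonzero rows (pivots: X1,X2,X3)
Repeat: X1,X2,X3; free: X4,X5,X6
RREF:
  r0: [   1    0    0    1    1    1]
  r1: [   0    1    0    1    1  1/2]
  r2: [   0    0    1    0    0 -1/2]
  r3: [   0    0    0    0    0    0]
Fix exponent of X5 at 1, X4 at 0, X6 at 0; solve each RREF row for its pivot's exponent:
  r0: exp(X1) + (1)·1 = 0 ⇒ exp(X1) = -1
  r1: exp(X2) + (1)·1 = 0 ⇒ exp(X2) = -1
  r2: exp(X3) + (0)·1 = 0 ⇒ exp(X3) = 0
Π_2 = X1^-1 · X2^-1 · X5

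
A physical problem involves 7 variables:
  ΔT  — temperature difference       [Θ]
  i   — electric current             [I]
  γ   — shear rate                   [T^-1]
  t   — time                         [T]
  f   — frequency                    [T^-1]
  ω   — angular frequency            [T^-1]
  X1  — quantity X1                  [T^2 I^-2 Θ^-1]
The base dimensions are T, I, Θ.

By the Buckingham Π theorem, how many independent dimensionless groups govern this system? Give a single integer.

Dimensional matrix (T×I×Θ by ΔT×i×γ×t×f×ω×X1):
  T: [ 0  0 -1  1 -1 -1  2]
  I: [ 0  1  0  0  0  0 -2]
  Θ: [ 1  0  0  0  0  0 -1]
RREF → pivots at {ΔT,i,γ} ⇒ r = 3
n=7, r=3 ⇒ 4 dimensionless groups

4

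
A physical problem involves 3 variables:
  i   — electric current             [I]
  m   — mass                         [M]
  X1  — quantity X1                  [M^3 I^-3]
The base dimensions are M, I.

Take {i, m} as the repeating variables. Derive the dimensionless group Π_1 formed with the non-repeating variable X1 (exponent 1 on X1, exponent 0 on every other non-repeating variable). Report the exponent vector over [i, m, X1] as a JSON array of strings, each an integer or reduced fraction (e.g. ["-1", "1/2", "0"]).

["3", "-3", "1"]

Write exponents as rows M,I / cols i,m,X1:
  M: [ 0  1  3]
  I: [ 1  0 -3]
RREF → pivots at {i,m} ⇒ r = 2
Repeat: i,m; free: X1
RREF:
  r0: [   1    0   -3]
  r1: [   0    1    3]
Fix exponent of X1 at 1; solve each RREF row for its pivot's exponent:
  r0: exp(i) + (-3)·1 = 0 ⇒ exp(i) = 3
  r1: exp(m) + (3)·1 = 0 ⇒ exp(m) = -3
Π_1 = i^3 · m^-3 · X1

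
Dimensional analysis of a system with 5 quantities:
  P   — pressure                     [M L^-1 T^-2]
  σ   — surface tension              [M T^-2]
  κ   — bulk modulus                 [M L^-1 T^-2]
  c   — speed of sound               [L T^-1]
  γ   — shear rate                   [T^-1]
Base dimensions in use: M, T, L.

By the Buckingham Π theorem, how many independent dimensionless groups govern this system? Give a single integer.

2

Exponent matrix [M,T,L] × [P,σ,κ,c,γ]:
  M: [ 1  1  1  0  0]
  T: [-2 -2 -2 -1 -1]
  L: [-1  0 -1  1  0]
Echelon form has 3 nonzero rows (pivots: P,σ,c)
5 vars − rank 3 = 2 Π groups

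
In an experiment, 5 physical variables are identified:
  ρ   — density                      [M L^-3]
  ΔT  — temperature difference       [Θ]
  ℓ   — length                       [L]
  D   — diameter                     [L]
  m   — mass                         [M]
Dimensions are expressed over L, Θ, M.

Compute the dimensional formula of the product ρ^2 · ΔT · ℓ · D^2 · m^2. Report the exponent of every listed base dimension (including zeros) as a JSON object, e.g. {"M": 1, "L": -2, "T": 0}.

{"L": -3, "Θ": 1, "M": 4}

Exponent matrix [L,Θ,M] × [ρ,ΔT,ℓ,D,m]:
  L: [-3  0  1  1  0]
  Θ: [ 0  1  0  0  0]
  M: [ 1  0  0  0  1]
  [L]: (2)·-3+(1)·0+(1)·1+(2)·1+(2)·0 = -3
  [Θ]: (2)·0+(1)·1+(1)·0+(2)·0+(2)·0 = 1
  [M]: (2)·1+(1)·0+(1)·0+(2)·0+(2)·1 = 4
⇒ L^-3 Θ M^4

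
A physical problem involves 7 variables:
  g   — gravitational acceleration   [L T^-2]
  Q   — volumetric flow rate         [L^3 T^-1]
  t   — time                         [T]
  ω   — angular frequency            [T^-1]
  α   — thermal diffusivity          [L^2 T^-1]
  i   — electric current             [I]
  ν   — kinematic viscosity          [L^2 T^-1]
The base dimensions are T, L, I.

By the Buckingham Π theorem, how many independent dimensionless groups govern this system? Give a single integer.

Dimensional matrix (T×L×I by g×Q×t×ω×α×i×ν):
  T: [-2 -1  1 -1 -1  0 -1]
  L: [ 1  3  0  0  2  0  2]
  I: [ 0  0  0  0  0  1  0]
Row reduction gives pivot columns g,Q,i; rank = 3
n=7, r=3 ⇒ 4 dimensionless groups

4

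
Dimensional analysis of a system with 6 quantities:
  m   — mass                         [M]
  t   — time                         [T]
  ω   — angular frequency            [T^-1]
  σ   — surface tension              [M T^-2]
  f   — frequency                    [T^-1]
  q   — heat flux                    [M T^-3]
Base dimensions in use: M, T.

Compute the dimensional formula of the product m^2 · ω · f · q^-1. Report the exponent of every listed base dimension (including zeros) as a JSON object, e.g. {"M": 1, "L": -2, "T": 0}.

{"M": 1, "T": 1}

Dimensional matrix (M×T by m×t×ω×σ×f×q):
  M: [ 1  0  0  1  0  1]
  T: [ 0  1 -1 -2 -1 -3]
  [M]: (2)·1+(1)·0+(1)·0+(-1)·1 = 1
  [T]: (2)·0+(1)·-1+(1)·-1+(-1)·-3 = 1
⇒ M T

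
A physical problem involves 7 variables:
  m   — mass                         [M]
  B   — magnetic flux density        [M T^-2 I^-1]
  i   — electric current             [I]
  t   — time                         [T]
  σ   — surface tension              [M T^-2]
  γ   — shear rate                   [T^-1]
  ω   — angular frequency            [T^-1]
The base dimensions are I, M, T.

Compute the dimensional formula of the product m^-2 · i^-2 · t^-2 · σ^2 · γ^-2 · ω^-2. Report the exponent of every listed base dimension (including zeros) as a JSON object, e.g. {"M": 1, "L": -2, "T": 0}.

{"I": -2, "M": 0, "T": -2}

Write exponents as rows I,M,T / cols m,B,i,t,σ,γ,ω:
  I: [ 0 -1  1  0  0  0  0]
  M: [ 1  1  0  0  1  0  0]
  T: [ 0 -2  0  1 -2 -1 -1]
  [I]: (-2)·0+(-2)·1+(-2)·0+(2)·0+(-2)·0+(-2)·0 = -2
  [M]: (-2)·1+(-2)·0+(-2)·0+(2)·1+(-2)·0+(-2)·0 = 0
  [T]: (-2)·0+(-2)·0+(-2)·1+(2)·-2+(-2)·-1+(-2)·-1 = -2
⇒ I^-2 T^-2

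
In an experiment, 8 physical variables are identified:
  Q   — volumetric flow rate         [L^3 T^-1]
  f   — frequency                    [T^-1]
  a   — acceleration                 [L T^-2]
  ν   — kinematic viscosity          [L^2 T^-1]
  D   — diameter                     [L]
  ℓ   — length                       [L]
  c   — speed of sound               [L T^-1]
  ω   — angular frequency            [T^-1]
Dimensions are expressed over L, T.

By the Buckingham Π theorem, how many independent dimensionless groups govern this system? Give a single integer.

Dimensional matrix (L×T by Q×f×a×ν×D×ℓ×c×ω):
  L: [ 3  0  1  2  1  1  1  0]
  T: [-1 -1 -2 -1  0  0 -1 -1]
Row reduction gives pivot columns Q,f; rank = 2
n=8, r=2 ⇒ 6 dimensionless groups

6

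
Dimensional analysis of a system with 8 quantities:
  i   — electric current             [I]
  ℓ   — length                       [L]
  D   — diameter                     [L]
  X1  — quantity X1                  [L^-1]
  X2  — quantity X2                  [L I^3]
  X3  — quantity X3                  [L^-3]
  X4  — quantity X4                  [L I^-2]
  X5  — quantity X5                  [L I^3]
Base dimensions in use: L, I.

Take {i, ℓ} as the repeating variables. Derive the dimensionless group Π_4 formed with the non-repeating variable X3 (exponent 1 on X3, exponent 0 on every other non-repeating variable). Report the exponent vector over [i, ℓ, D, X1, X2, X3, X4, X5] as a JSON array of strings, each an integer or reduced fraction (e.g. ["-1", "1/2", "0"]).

Exponent matrix [L,I] × [i,ℓ,D,X1,X2,X3,X4,X5]:
  L: [ 0  1  1 -1  1 -3  1  1]
  I: [ 1  0  0  0  3  0 -2  3]
Row reduction gives pivot columns i,ℓ; rank = 2
Repeat: i,ℓ; free: D,X1,X2,X3,X4,X5
RREF:
  r0: [   1    0    0    0    3    0   -2    3]
  r1: [   0    1    1   -1    1   -3    1    1]
Fix exponent of X3 at 1, D at 0, X1 at 0, X2 at 0, X4 at 0, X5 at 0; solve each RREF row for its pivot's exponent:
  r0: exp(i) + (0)·1 = 0 ⇒ exp(i) = 0
  r1: exp(ℓ) + (-3)·1 = 0 ⇒ exp(ℓ) = 3
Π_4 = ℓ^3 · X3

["0", "3", "0", "0", "0", "1", "0", "0"]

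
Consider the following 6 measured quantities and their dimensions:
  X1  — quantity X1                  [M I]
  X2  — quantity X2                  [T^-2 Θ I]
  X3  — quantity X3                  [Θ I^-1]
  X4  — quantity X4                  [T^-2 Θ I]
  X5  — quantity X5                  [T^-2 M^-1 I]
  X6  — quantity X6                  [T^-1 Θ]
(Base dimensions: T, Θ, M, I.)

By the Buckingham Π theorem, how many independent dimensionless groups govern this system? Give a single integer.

3

Exponent matrix [T,Θ,M,I] × [X1,X2,X3,X4,X5,X6]:
  T: [ 0 -2  0 -2 -2 -1]
  Θ: [ 0  1  1  1  0  1]
  M: [ 1  0  0  0 -1  0]
  I: [ 1  1 -1  1  1  0]
Row reduction gives pivot columns X1,X2,X3; rank = 3
n=6, r=3 ⇒ 3 dimensionless groups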